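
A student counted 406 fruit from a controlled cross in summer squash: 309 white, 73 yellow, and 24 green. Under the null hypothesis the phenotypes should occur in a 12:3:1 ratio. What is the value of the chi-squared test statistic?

Under the 12:3:1 hypothesis (Σ ratio = 16, N = 406):
  white: 406 × 12/16 = 304.5
  yellow: 406 × 3/16 = 76.125
  green: 406 × 1/16 = 25.375
χ² = Σ (O − E)² / E
  white: (309 − 304.5)² / 304.5 = 0.0665
  yellow: (73 − 76.125)² / 76.125 = 0.1283
  green: (24 − 25.375)² / 25.375 = 0.0745
χ² = 0.0665 + 0.1283 + 0.0745 = 0.2693 ≈ 0.269

0.269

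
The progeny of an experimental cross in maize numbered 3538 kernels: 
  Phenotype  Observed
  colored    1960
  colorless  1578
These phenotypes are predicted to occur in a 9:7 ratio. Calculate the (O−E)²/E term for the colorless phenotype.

Expected counts for N = 3538 under a 9:7 ratio (total parts = 16):
  colored: 3538 × 9/16 = 1990.125
  colorless: 3538 × 7/16 = 1547.875
Contribution of colorless: (1578 − 1547.875)² / 1547.875 = 0.5863

0.586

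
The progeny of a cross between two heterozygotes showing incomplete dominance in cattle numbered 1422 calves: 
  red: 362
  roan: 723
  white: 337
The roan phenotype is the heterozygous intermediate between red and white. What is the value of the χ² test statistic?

With incomplete dominance, a heterozygote × heterozygote cross gives a 1:2:1 phenotypic ratio.
Under the 1:2:1 hypothesis (Σ ratio = 4, N = 1422):
  red: 1422 × 1/4 = 355.5
  roan: 1422 × 2/4 = 711
  white: 1422 × 1/4 = 355.5
χ² = Σ (O − E)² / E
  red: (362 − 355.5)² / 355.5 = 0.1188
  roan: (723 − 711)² / 711 = 0.2025
  white: (337 − 355.5)² / 355.5 = 0.9627
χ² = 0.1188 + 0.2025 + 0.9627 = 1.284

1.284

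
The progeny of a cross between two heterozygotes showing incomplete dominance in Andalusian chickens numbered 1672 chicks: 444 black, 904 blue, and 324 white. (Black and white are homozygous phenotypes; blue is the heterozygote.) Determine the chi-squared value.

28.287

With incomplete dominance, a heterozygote × heterozygote cross gives a 1:2:1 phenotypic ratio.
Under the 1:2:1 hypothesis (Σ ratio = 4, N = 1672):
  black: 1672 × 1/4 = 418
  blue: 1672 × 2/4 = 836
  white: 1672 × 1/4 = 418
χ² = Σ (O − E)² / E
  black: (444 − 418)² / 418 = 1.6172
  blue: (904 − 836)² / 836 = 5.5311
  white: (324 − 418)² / 418 = 21.1388
χ² = 1.6172 + 5.5311 + 21.1388 = 28.2871 ≈ 28.287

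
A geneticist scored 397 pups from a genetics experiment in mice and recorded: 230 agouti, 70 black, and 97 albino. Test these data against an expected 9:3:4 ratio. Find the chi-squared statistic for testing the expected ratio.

0.516

Total ratio parts = 16. Expected numbers out of 397:
  agouti: 397 × 9/16 = 223.3125
  black: 397 × 3/16 = 74.4375
  albino: 397 × 4/16 = 99.25
χ² = Σ (O − E)² / E
  agouti: (230 − 223.3125)² / 223.3125 = 0.2003
  black: (70 − 74.4375)² / 74.4375 = 0.2645
  albino: (97 − 99.25)² / 99.25 = 0.0510
χ² = 0.2003 + 0.2645 + 0.0510 = 0.5158 ≈ 0.516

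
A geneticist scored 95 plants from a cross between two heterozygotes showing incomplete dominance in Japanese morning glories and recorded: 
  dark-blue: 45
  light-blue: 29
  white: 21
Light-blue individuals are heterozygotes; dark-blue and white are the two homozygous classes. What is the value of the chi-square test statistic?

With incomplete dominance, a heterozygote × heterozygote cross gives a 1:2:1 phenotypic ratio.
Expected counts for N = 95 under a 1:2:1 ratio (total parts = 4):
  dark-blue: 95 × 1/4 = 23.75
  light-blue: 95 × 2/4 = 47.5
  white: 95 × 1/4 = 23.75
χ² = Σ (O − E)² / E
  dark-blue: (45 − 23.75)² / 23.75 = 19.0132
  light-blue: (29 − 47.5)² / 47.5 = 7.2053
  white: (21 − 23.75)² / 23.75 = 0.3184
χ² = 19.0132 + 7.2053 + 0.3184 = 26.5369 ≈ 26.537

26.537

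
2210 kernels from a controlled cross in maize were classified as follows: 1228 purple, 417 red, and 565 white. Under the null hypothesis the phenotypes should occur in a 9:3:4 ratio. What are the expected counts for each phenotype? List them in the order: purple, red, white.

1243.125, 414.375, 552.5

Expected counts for N = 2210 under a 9:3:4 ratio (total parts = 16):
  purple: 2210 × 9/16 = 1243.125
  red: 2210 × 3/16 = 414.375
  white: 2210 × 4/16 = 552.5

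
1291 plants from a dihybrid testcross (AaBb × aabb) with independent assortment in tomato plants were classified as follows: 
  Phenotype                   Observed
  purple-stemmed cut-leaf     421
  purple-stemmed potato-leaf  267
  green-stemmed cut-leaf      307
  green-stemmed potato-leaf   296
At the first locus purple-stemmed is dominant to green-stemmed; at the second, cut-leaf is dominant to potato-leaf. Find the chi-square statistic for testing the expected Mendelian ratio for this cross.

A dihybrid testcross with independent assortment gives a 1:1:1:1 ratio.
Under the 1:1:1:1 hypothesis (Σ ratio = 4, N = 1291):
  purple-stemmed cut-leaf: 1291 × 1/4 = 322.75
  purple-stemmed potato-leaf: 1291 × 1/4 = 322.75
  green-stemmed cut-leaf: 1291 × 1/4 = 322.75
  green-stemmed potato-leaf: 1291 × 1/4 = 322.75
χ² = Σ (O − E)² / E
  purple-stemmed cut-leaf: (421 − 322.75)² / 322.75 = 29.9088
  purple-stemmed potato-leaf: (267 − 322.75)² / 322.75 = 9.6299
  green-stemmed cut-leaf: (307 − 322.75)² / 322.75 = 0.7686
  green-stemmed potato-leaf: (296 − 322.75)² / 322.75 = 2.2171
χ² = 29.9088 + 9.6299 + 0.7686 + 2.2171 = 42.5244 ≈ 42.524

42.524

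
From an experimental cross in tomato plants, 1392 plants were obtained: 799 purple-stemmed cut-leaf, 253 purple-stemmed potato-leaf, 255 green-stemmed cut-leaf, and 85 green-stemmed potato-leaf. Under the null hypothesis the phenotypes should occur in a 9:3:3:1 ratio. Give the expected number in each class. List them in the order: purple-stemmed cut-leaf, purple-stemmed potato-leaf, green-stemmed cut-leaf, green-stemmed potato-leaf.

783, 261, 261, 87

Expected counts for N = 1392 under a 9:3:3:1 ratio (total parts = 16):
  purple-stemmed cut-leaf: 1392 × 9/16 = 783
  purple-stemmed potato-leaf: 1392 × 3/16 = 261
  green-stemmed cut-leaf: 1392 × 3/16 = 261
  green-stemmed potato-leaf: 1392 × 1/16 = 87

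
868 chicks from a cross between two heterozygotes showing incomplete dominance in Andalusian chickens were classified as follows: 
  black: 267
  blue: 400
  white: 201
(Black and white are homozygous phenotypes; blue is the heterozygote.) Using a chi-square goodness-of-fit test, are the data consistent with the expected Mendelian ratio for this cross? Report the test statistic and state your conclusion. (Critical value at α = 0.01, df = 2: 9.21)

15.364; not consistent

With incomplete dominance, a heterozygote × heterozygote cross gives a 1:2:1 phenotypic ratio.
Under the 1:2:1 hypothesis (Σ ratio = 4, N = 868):
  black: 868 × 1/4 = 217
  blue: 868 × 2/4 = 434
  white: 868 × 1/4 = 217
χ² = Σ (O − E)² / E
  black: (267 − 217)² / 217 = 11.5207
  blue: (400 − 434)² / 434 = 2.6636
  white: (201 − 217)² / 217 = 1.1797
χ² = 11.5207 + 2.6636 + 1.1797 = 15.364
Degrees of freedom = 3 − 1 = 2; critical value at α = 0.01 is 9.21.
Since 15.364 > 9.21, we reject the null hypothesis — the data do not fit the 1:2:1 ratio.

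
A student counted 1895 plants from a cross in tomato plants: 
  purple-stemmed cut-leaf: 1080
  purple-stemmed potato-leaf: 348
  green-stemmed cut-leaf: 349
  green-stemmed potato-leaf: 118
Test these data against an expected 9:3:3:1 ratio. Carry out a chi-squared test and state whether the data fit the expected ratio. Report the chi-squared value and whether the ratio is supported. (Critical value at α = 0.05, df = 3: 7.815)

0.450; consistent

The 9:3:3:1 ratio has 16 parts, so with N = 1895 the expected counts are:
  purple-stemmed cut-leaf: 1895 × 9/16 = 1065.9375
  purple-stemmed potato-leaf: 1895 × 3/16 = 355.3125
  green-stemmed cut-leaf: 1895 × 3/16 = 355.3125
  green-stemmed potato-leaf: 1895 × 1/16 = 118.4375
χ² = Σ (O − E)² / E
  purple-stemmed cut-leaf: (1080 − 1065.9375)² / 1065.9375 = 0.1855
  purple-stemmed potato-leaf: (348 − 355.3125)² / 355.3125 = 0.1505
  green-stemmed cut-leaf: (349 − 355.3125)² / 355.3125 = 0.1121
  green-stemmed potato-leaf: (118 − 118.4375)² / 118.4375 = 0.0016
χ² = 0.1855 + 0.1505 + 0.1121 + 0.0016 = 0.4497 ≈ 0.450
Degrees of freedom = 4 − 1 = 3; critical value at α = 0.05 is 7.815.
Since 0.450 < 7.815, we fail to reject the null hypothesis — the data are consistent with the 9:3:3:1 ratio.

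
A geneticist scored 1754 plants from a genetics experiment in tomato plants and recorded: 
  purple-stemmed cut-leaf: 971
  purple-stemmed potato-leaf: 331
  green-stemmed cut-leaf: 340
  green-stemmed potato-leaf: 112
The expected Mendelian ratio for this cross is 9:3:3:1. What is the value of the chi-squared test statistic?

0.689

The 9:3:3:1 ratio has 16 parts, so with N = 1754 the expected counts are:
  purple-stemmed cut-leaf: 1754 × 9/16 = 986.625
  purple-stemmed potato-leaf: 1754 × 3/16 = 328.875
  green-stemmed cut-leaf: 1754 × 3/16 = 328.875
  green-stemmed potato-leaf: 1754 × 1/16 = 109.625
χ² = Σ (O − E)² / E
  purple-stemmed cut-leaf: (971 − 986.625)² / 986.625 = 0.2475
  purple-stemmed potato-leaf: (331 − 328.875)² / 328.875 = 0.0137
  green-stemmed cut-leaf: (340 − 328.875)² / 328.875 = 0.3763
  green-stemmed potato-leaf: (112 − 109.625)² / 109.625 = 0.0515
χ² = 0.2475 + 0.0137 + 0.3763 + 0.0515 = 0.689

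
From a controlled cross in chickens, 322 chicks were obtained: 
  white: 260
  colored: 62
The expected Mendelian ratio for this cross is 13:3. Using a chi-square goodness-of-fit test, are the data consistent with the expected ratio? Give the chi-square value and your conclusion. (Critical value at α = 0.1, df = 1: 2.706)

Under the 13:3 hypothesis (Σ ratio = 16, N = 322):
  white: 322 × 13/16 = 261.625
  colored: 322 × 3/16 = 60.375
χ² = Σ (O − E)² / E
  white: (260 − 261.625)² / 261.625 = 0.0101
  colored: (62 − 60.375)² / 60.375 = 0.0437
χ² = 0.0101 + 0.0437 = 0.0538 ≈ 0.054
Degrees of freedom = 2 − 1 = 1; critical value at α = 0.1 is 2.706.
Since 0.054 < 2.706, we fail to reject the null hypothesis — the data are consistent with the 13:3 ratio.

0.054; consistent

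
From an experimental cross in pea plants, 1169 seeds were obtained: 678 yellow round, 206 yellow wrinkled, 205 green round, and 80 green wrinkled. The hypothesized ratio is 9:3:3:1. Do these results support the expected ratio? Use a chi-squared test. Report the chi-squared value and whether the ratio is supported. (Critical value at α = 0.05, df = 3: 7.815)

Expected counts for N = 1169 under a 9:3:3:1 ratio (total parts = 16):
  yellow round: 1169 × 9/16 = 657.5625
  yellow wrinkled: 1169 × 3/16 = 219.1875
  green round: 1169 × 3/16 = 219.1875
  green wrinkled: 1169 × 1/16 = 73.0625
χ² = Σ (O − E)² / E
  yellow round: (678 − 657.5625)² / 657.5625 = 0.6352
  yellow wrinkled: (206 − 219.1875)² / 219.1875 = 0.7934
  green round: (205 − 219.1875)² / 219.1875 = 0.9183
  green wrinkled: (80 − 73.0625)² / 73.0625 = 0.6587
χ² = 0.6352 + 0.7934 + 0.9183 + 0.6587 = 3.0056 ≈ 3.006
Degrees of freedom = 4 − 1 = 3; critical value at α = 0.05 is 7.815.
Since 3.006 < 7.815, we fail to reject the null hypothesis — the data are consistent with the 9:3:3:1 ratio.

3.006; consistent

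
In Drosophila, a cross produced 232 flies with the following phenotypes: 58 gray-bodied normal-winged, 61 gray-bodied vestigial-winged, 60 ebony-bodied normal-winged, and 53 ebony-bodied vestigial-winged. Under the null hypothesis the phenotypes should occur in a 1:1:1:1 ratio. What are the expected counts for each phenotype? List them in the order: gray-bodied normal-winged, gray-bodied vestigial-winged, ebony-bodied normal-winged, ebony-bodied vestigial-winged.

Total ratio parts = 4. Expected numbers out of 232:
  gray-bodied normal-winged: 232 × 1/4 = 58
  gray-bodied vestigial-winged: 232 × 1/4 = 58
  ebony-bodied normal-winged: 232 × 1/4 = 58
  ebony-bodied vestigial-winged: 232 × 1/4 = 58

58, 58, 58, 58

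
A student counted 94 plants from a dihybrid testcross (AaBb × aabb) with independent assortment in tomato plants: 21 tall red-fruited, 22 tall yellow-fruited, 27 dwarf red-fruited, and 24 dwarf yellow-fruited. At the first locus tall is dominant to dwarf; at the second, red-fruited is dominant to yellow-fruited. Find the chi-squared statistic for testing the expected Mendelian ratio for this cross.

0.894

A dihybrid testcross with independent assortment gives a 1:1:1:1 ratio.
Total ratio parts = 4. Expected numbers out of 94:
  tall red-fruited: 94 × 1/4 = 23.5
  tall yellow-fruited: 94 × 1/4 = 23.5
  dwarf red-fruited: 94 × 1/4 = 23.5
  dwarf yellow-fruited: 94 × 1/4 = 23.5
χ² = Σ (O − E)² / E
  tall red-fruited: (21 − 23.5)² / 23.5 = 0.2660
  tall yellow-fruited: (22 − 23.5)² / 23.5 = 0.0957
  dwarf red-fruited: (27 − 23.5)² / 23.5 = 0.5213
  dwarf yellow-fruited: (24 − 23.5)² / 23.5 = 0.0106
χ² = 0.2660 + 0.0957 + 0.5213 + 0.0106 = 0.8936 ≈ 0.894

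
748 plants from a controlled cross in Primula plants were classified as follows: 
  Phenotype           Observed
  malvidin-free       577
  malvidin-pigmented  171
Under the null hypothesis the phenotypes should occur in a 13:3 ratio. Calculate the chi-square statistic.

The 13:3 ratio has 16 parts, so with N = 748 the expected counts are:
  malvidin-free: 748 × 13/16 = 607.75
  malvidin-pigmented: 748 × 3/16 = 140.25
χ² = Σ (O − E)² / E
  malvidin-free: (577 − 607.75)² / 607.75 = 1.5558
  malvidin-pigmented: (171 − 140.25)² / 140.25 = 6.7420
χ² = 1.5558 + 6.7420 = 8.2978 ≈ 8.298

8.298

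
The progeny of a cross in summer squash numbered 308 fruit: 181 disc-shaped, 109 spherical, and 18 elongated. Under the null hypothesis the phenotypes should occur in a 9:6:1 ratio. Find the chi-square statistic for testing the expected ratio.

The 9:6:1 ratio has 16 parts, so with N = 308 the expected counts are:
  disc-shaped: 308 × 9/16 = 173.25
  spherical: 308 × 6/16 = 115.5
  elongated: 308 × 1/16 = 19.25
χ² = Σ (O − E)² / E
  disc-shaped: (181 − 173.25)² / 173.25 = 0.3467
  spherical: (109 − 115.5)² / 115.5 = 0.3658
  elongated: (18 − 19.25)² / 19.25 = 0.0812
χ² = 0.3467 + 0.3658 + 0.0812 = 0.7937 ≈ 0.794

0.794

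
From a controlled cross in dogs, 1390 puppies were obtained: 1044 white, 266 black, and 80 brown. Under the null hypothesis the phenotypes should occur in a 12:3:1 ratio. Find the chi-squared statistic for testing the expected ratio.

0.657

Total ratio parts = 16. Expected numbers out of 1390:
  white: 1390 × 12/16 = 1042.5
  black: 1390 × 3/16 = 260.625
  brown: 1390 × 1/16 = 86.875
χ² = Σ (O − E)² / E
  white: (1044 − 1042.5)² / 1042.5 = 0.0022
  black: (266 − 260.625)² / 260.625 = 0.1109
  brown: (80 − 86.875)² / 86.875 = 0.5441
χ² = 0.0022 + 0.1109 + 0.5441 = 0.6572 ≈ 0.657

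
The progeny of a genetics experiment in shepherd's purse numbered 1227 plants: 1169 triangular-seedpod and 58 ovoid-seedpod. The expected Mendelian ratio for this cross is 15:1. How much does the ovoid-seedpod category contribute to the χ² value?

4.554

Expected counts for N = 1227 under a 15:1 ratio (total parts = 16):
  triangular-seedpod: 1227 × 15/16 = 1150.3125
  ovoid-seedpod: 1227 × 1/16 = 76.6875
Contribution of ovoid-seedpod: (58 − 76.6875)² / 76.6875 = 4.5538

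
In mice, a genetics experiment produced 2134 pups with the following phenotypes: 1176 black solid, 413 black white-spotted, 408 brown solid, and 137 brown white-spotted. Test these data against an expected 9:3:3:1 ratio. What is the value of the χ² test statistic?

Expected counts for N = 2134 under a 9:3:3:1 ratio (total parts = 16):
  black solid: 2134 × 9/16 = 1200.375
  black white-spotted: 2134 × 3/16 = 400.125
  brown solid: 2134 × 3/16 = 400.125
  brown white-spotted: 2134 × 1/16 = 133.375
χ² = Σ (O − E)² / E
  black solid: (1176 − 1200.375)² / 1200.375 = 0.4950
  black white-spotted: (413 − 400.125)² / 400.125 = 0.4143
  brown solid: (408 − 400.125)² / 400.125 = 0.1550
  brown white-spotted: (137 − 133.375)² / 133.375 = 0.0985
χ² = 0.4950 + 0.4143 + 0.1550 + 0.0985 = 1.1628 ≈ 1.163

1.163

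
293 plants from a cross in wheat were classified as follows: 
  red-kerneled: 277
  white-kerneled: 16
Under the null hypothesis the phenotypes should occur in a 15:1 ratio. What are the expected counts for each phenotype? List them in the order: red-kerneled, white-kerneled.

274.6875, 18.3125

The 15:1 ratio has 16 parts, so with N = 293 the expected counts are:
  red-kerneled: 293 × 15/16 = 274.6875
  white-kerneled: 293 × 1/16 = 18.3125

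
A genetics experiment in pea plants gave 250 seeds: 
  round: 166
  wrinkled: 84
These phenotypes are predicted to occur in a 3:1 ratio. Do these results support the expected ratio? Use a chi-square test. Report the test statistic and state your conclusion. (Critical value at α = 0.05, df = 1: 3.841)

Expected counts for N = 250 under a 3:1 ratio (total parts = 4):
  round: 250 × 3/4 = 187.5
  wrinkled: 250 × 1/4 = 62.5
χ² = Σ (O − E)² / E
  round: (166 − 187.5)² / 187.5 = 2.4653
  wrinkled: (84 − 62.5)² / 62.5 = 7.3960
χ² = 2.4653 + 7.3960 = 9.8613 ≈ 9.861
Degrees of freedom = 2 − 1 = 1; critical value at α = 0.05 is 3.841.
Since 9.861 > 3.841, we reject the null hypothesis — the data do not fit the 3:1 ratio.

9.861; not consistent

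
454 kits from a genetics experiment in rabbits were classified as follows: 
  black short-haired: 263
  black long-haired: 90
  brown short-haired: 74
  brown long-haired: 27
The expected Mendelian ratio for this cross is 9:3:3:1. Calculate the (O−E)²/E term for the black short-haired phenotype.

Under the 9:3:3:1 hypothesis (Σ ratio = 16, N = 454):
  black short-haired: 454 × 9/16 = 255.375
  black long-haired: 454 × 3/16 = 85.125
  brown short-haired: 454 × 3/16 = 85.125
  brown long-haired: 454 × 1/16 = 28.375
Contribution of black short-haired: (263 − 255.375)² / 255.375 = 0.2277

0.228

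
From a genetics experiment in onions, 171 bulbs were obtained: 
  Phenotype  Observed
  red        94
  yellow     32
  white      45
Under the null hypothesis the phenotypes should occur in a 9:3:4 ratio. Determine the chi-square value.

The 9:3:4 ratio has 16 parts, so with N = 171 the expected counts are:
  red: 171 × 9/16 = 96.1875
  yellow: 171 × 3/16 = 32.0625
  white: 171 × 4/16 = 42.75
χ² = Σ (O − E)² / E
  red: (94 − 96.1875)² / 96.1875 = 0.0497
  yellow: (32 − 32.0625)² / 32.0625 = 0.0001
  white: (45 − 42.75)² / 42.75 = 0.1184
χ² = 0.0497 + 0.0001 + 0.1184 = 0.1682 ≈ 0.168

0.168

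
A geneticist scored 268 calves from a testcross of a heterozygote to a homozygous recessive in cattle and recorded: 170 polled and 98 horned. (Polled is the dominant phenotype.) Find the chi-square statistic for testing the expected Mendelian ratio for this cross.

19.343

A testcross of a heterozygote (Aa × aa) gives a 1:1 phenotypic ratio.
Under the 1:1 hypothesis (Σ ratio = 2, N = 268):
  polled: 268 × 1/2 = 134
  horned: 268 × 1/2 = 134
χ² = Σ (O − E)² / E
  polled: (170 − 134)² / 134 = 9.6716
  horned: (98 − 134)² / 134 = 9.6716
χ² = 9.6716 + 9.6716 = 19.3432 ≈ 19.343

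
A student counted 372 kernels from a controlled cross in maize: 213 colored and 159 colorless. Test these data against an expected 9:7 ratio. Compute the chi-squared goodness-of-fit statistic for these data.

0.154

The 9:7 ratio has 16 parts, so with N = 372 the expected counts are:
  colored: 372 × 9/16 = 209.25
  colorless: 372 × 7/16 = 162.75
χ² = Σ (O − E)² / E
  colored: (213 − 209.25)² / 209.25 = 0.0672
  colorless: (159 − 162.75)² / 162.75 = 0.0864
χ² = 0.0672 + 0.0864 = 0.1536 ≈ 0.154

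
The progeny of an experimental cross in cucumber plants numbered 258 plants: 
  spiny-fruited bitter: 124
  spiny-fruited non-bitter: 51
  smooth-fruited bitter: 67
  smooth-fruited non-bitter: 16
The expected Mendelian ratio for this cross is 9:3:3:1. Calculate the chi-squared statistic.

Expected counts for N = 258 under a 9:3:3:1 ratio (total parts = 16):
  spiny-fruited bitter: 258 × 9/16 = 145.125
  spiny-fruited non-bitter: 258 × 3/16 = 48.375
  smooth-fruited bitter: 258 × 3/16 = 48.375
  smooth-fruited non-bitter: 258 × 1/16 = 16.125
χ² = Σ (O − E)² / E
  spiny-fruited bitter: (124 − 145.125)² / 145.125 = 3.0750
  spiny-fruited non-bitter: (51 − 48.375)² / 48.375 = 0.1424
  smooth-fruited bitter: (67 − 48.375)² / 48.375 = 7.1709
  smooth-fruited non-bitter: (16 − 16.125)² / 16.125 = 0.0010
χ² = 3.0750 + 0.1424 + 7.1709 + 0.0010 = 10.3893 ≈ 10.389

10.389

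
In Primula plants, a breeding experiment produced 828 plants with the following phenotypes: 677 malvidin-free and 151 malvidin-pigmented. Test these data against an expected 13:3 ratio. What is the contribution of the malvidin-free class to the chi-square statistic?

Total ratio parts = 16. Expected numbers out of 828:
  malvidin-free: 828 × 13/16 = 672.75
  malvidin-pigmented: 828 × 3/16 = 155.25
Contribution of malvidin-free: (677 − 672.75)² / 672.75 = 0.0268

0.027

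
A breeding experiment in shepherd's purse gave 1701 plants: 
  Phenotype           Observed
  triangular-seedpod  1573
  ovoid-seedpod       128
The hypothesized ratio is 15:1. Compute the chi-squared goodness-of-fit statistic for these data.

4.719

The 15:1 ratio has 16 parts, so with N = 1701 the expected counts are:
  triangular-seedpod: 1701 × 15/16 = 1594.6875
  ovoid-seedpod: 1701 × 1/16 = 106.3125
χ² = Σ (O − E)² / E
  triangular-seedpod: (1573 − 1594.6875)² / 1594.6875 = 0.2949
  ovoid-seedpod: (128 − 106.3125)² / 106.3125 = 4.4242
χ² = 0.2949 + 4.4242 = 4.7191 ≈ 4.719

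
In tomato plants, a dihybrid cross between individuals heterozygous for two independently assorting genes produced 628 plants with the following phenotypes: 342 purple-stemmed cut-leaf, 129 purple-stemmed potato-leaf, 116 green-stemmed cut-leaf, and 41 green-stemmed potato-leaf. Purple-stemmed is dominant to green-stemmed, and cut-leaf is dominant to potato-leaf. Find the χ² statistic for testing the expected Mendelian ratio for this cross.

A dihybrid F₂ with independent assortment and complete dominance at both loci gives a 9:3:3:1 phenotypic ratio.
The 9:3:3:1 ratio has 16 parts, so with N = 628 the expected counts are:
  purple-stemmed cut-leaf: 628 × 9/16 = 353.25
  purple-stemmed potato-leaf: 628 × 3/16 = 117.75
  green-stemmed cut-leaf: 628 × 3/16 = 117.75
  green-stemmed potato-leaf: 628 × 1/16 = 39.25
χ² = Σ (O − E)² / E
  purple-stemmed cut-leaf: (342 − 353.25)² / 353.25 = 0.3583
  purple-stemmed potato-leaf: (129 − 117.75)² / 117.75 = 1.0748
  green-stemmed cut-leaf: (116 − 117.75)² / 117.75 = 0.0260
  green-stemmed potato-leaf: (41 − 39.25)² / 39.25 = 0.0780
χ² = 0.3583 + 1.0748 + 0.0260 + 0.0780 = 1.5371 ≈ 1.537

1.537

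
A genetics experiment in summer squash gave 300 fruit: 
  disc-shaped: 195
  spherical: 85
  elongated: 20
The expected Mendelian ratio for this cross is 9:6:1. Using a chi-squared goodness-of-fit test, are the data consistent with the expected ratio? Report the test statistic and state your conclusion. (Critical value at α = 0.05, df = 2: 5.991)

The 9:6:1 ratio has 16 parts, so with N = 300 the expected counts are:
  disc-shaped: 300 × 9/16 = 168.75
  spherical: 300 × 6/16 = 112.5
  elongated: 300 × 1/16 = 18.75
χ² = Σ (O − E)² / E
  disc-shaped: (195 − 168.75)² / 168.75 = 4.0833
  spherical: (85 − 112.5)² / 112.5 = 6.7222
  elongated: (20 − 18.75)² / 18.75 = 0.0833
χ² = 4.0833 + 6.7222 + 0.0833 = 10.8888 ≈ 10.889
Degrees of freedom = 3 − 1 = 2; critical value at α = 0.05 is 5.991.
Since 10.889 > 5.991, we reject the null hypothesis — the data do not fit the 9:6:1 ratio.

10.889; not consistent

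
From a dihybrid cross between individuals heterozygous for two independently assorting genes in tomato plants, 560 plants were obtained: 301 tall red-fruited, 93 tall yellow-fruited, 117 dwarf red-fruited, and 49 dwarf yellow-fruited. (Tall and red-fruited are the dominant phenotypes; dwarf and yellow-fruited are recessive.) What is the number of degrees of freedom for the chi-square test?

A dihybrid F₂ with independent assortment and complete dominance at both loci gives a 9:3:3:1 phenotypic ratio.
A goodness-of-fit test with 4 phenotype classes has df = 4 − 1 = 3.

3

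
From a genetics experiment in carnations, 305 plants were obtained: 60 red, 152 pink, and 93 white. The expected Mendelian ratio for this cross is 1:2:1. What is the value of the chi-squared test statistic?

7.144

Total ratio parts = 4. Expected numbers out of 305:
  red: 305 × 1/4 = 76.25
  pink: 305 × 2/4 = 152.5
  white: 305 × 1/4 = 76.25
χ² = Σ (O − E)² / E
  red: (60 − 76.25)² / 76.25 = 3.4631
  pink: (152 − 152.5)² / 152.5 = 0.0016
  white: (93 − 76.25)² / 76.25 = 3.6795
χ² = 3.4631 + 0.0016 + 3.6795 = 7.1442 ≈ 7.144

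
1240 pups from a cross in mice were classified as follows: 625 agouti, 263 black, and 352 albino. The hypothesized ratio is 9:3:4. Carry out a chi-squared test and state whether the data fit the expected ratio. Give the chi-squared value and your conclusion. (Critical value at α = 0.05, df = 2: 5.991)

17.227; not consistent

The 9:3:4 ratio has 16 parts, so with N = 1240 the expected counts are:
  agouti: 1240 × 9/16 = 697.5
  black: 1240 × 3/16 = 232.5
  albino: 1240 × 4/16 = 310
χ² = Σ (O − E)² / E
  agouti: (625 − 697.5)² / 697.5 = 7.5358
  black: (263 − 232.5)² / 232.5 = 4.0011
  albino: (352 − 310)² / 310 = 5.6903
χ² = 7.5358 + 4.0011 + 5.6903 = 17.2272 ≈ 17.227
Degrees of freedom = 3 − 1 = 2; critical value at α = 0.05 is 5.991.
Since 17.227 > 5.991, we reject the null hypothesis — the data do not fit the 9:3:4 ratio.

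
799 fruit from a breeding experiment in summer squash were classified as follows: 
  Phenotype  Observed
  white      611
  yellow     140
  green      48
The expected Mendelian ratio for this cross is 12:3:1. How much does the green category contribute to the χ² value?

0.075

Under the 12:3:1 hypothesis (Σ ratio = 16, N = 799):
  white: 799 × 12/16 = 599.25
  yellow: 799 × 3/16 = 149.8125
  green: 799 × 1/16 = 49.9375
Contribution of green: (48 − 49.9375)² / 49.9375 = 0.0752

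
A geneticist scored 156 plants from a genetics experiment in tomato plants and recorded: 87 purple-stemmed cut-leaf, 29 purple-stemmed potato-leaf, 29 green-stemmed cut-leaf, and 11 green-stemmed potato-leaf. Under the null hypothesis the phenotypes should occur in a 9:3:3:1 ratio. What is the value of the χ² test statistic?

0.171

Under the 9:3:3:1 hypothesis (Σ ratio = 16, N = 156):
  purple-stemmed cut-leaf: 156 × 9/16 = 87.75
  purple-stemmed potato-leaf: 156 × 3/16 = 29.25
  green-stemmed cut-leaf: 156 × 3/16 = 29.25
  green-stemmed potato-leaf: 156 × 1/16 = 9.75
χ² = Σ (O − E)² / E
  purple-stemmed cut-leaf: (87 − 87.75)² / 87.75 = 0.0064
  purple-stemmed potato-leaf: (29 − 29.25)² / 29.25 = 0.0021
  green-stemmed cut-leaf: (29 − 29.25)² / 29.25 = 0.0021
  green-stemmed potato-leaf: (11 − 9.75)² / 9.75 = 0.1603
χ² = 0.0064 + 0.0021 + 0.0021 + 0.1603 = 0.1709 ≈ 0.171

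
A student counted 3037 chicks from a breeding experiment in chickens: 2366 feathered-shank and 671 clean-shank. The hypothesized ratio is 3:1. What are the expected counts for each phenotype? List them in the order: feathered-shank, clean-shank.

Total ratio parts = 4. Expected numbers out of 3037:
  feathered-shank: 3037 × 3/4 = 2277.75
  clean-shank: 3037 × 1/4 = 759.25

2277.75, 759.25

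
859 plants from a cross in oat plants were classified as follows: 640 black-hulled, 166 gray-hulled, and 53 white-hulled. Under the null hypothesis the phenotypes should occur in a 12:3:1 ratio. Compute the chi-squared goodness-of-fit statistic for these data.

0.188

The 12:3:1 ratio has 16 parts, so with N = 859 the expected counts are:
  black-hulled: 859 × 12/16 = 644.25
  gray-hulled: 859 × 3/16 = 161.0625
  white-hulled: 859 × 1/16 = 53.6875
χ² = Σ (O − E)² / E
  black-hulled: (640 − 644.25)² / 644.25 = 0.0280
  gray-hulled: (166 − 161.0625)² / 161.0625 = 0.1514
  white-hulled: (53 − 53.6875)² / 53.6875 = 0.0088
χ² = 0.0280 + 0.1514 + 0.0088 = 0.1882 ≈ 0.188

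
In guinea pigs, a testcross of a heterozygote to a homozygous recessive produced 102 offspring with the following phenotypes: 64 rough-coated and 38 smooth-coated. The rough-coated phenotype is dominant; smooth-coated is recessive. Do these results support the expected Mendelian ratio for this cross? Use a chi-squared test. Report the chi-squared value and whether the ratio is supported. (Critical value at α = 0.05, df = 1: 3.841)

6.627; not consistent

A testcross of a heterozygote (Aa × aa) gives a 1:1 phenotypic ratio.
Total ratio parts = 2. Expected numbers out of 102:
  rough-coated: 102 × 1/2 = 51
  smooth-coated: 102 × 1/2 = 51
χ² = Σ (O − E)² / E
  rough-coated: (64 − 51)² / 51 = 3.3137
  smooth-coated: (38 − 51)² / 51 = 3.3137
χ² = 3.3137 + 3.3137 = 6.6274 ≈ 6.627
Degrees of freedom = 2 − 1 = 1; critical value at α = 0.05 is 3.841.
Since 6.627 > 3.841, we reject the null hypothesis — the data do not fit the 1:1 ratio.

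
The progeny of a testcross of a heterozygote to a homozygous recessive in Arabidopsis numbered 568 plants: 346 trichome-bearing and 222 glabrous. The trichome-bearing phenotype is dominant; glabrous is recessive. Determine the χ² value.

27.070

A testcross of a heterozygote (Aa × aa) gives a 1:1 phenotypic ratio.
Expected counts for N = 568 under a 1:1 ratio (total parts = 2):
  trichome-bearing: 568 × 1/2 = 284
  glabrous: 568 × 1/2 = 284
χ² = Σ (O − E)² / E
  trichome-bearing: (346 − 284)² / 284 = 13.5352
  glabrous: (222 − 284)² / 284 = 13.5352
χ² = 13.5352 + 13.5352 = 27.0704 ≈ 27.070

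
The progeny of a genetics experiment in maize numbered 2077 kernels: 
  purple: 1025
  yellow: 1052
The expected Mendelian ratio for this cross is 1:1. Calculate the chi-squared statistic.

Under the 1:1 hypothesis (Σ ratio = 2, N = 2077):
  purple: 2077 × 1/2 = 1038.5
  yellow: 2077 × 1/2 = 1038.5
χ² = Σ (O − E)² / E
  purple: (1025 − 1038.5)² / 1038.5 = 0.1755
  yellow: (1052 − 1038.5)² / 1038.5 = 0.1755
χ² = 0.1755 + 0.1755 = 0.351

0.351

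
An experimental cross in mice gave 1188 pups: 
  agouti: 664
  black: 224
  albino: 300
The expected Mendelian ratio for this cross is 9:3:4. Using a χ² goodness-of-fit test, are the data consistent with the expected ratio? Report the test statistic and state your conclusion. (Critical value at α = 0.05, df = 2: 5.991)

The 9:3:4 ratio has 16 parts, so with N = 1188 the expected counts are:
  agouti: 1188 × 9/16 = 668.25
  black: 1188 × 3/16 = 222.75
  albino: 1188 × 4/16 = 297
χ² = Σ (O − E)² / E
  agouti: (664 − 668.25)² / 668.25 = 0.0270
  black: (224 − 222.75)² / 222.75 = 0.0070
  albino: (300 − 297)² / 297 = 0.0303
χ² = 0.0270 + 0.0070 + 0.0303 = 0.0643 ≈ 0.064
Degrees of freedom = 3 − 1 = 2; critical value at α = 0.05 is 5.991.
Since 0.064 < 5.991, we fail to reject the null hypothesis — the data are consistent with the 9:3:4 ratio.

0.064; consistent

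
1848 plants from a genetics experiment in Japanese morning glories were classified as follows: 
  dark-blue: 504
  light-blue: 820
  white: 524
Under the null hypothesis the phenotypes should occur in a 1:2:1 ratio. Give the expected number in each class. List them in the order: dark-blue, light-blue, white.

The 1:2:1 ratio has 4 parts, so with N = 1848 the expected counts are:
  dark-blue: 1848 × 1/4 = 462
  light-blue: 1848 × 2/4 = 924
  white: 1848 × 1/4 = 462

462, 924, 462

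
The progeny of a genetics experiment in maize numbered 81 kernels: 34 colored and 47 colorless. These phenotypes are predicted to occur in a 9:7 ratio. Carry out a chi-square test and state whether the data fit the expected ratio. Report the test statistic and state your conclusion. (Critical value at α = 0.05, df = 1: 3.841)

The 9:7 ratio has 16 parts, so with N = 81 the expected counts are:
  colored: 81 × 9/16 = 45.5625
  colorless: 81 × 7/16 = 35.4375
χ² = Σ (O − E)² / E
  colored: (34 − 45.5625)² / 45.5625 = 2.9342
  colorless: (47 − 35.4375)² / 35.4375 = 3.7726
χ² = 2.9342 + 3.7726 = 6.7068 ≈ 6.707
Degrees of freedom = 2 − 1 = 1; critical value at α = 0.05 is 3.841.
Since 6.707 > 3.841, we reject the null hypothesis — the data do not fit the 9:7 ratio.

6.707; not consistent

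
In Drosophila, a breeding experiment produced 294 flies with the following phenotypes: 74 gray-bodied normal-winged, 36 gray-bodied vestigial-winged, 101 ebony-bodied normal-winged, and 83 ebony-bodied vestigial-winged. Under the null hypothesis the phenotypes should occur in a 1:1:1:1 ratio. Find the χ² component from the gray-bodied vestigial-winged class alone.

19.133

Total ratio parts = 4. Expected numbers out of 294:
  gray-bodied normal-winged: 294 × 1/4 = 73.5
  gray-bodied vestigial-winged: 294 × 1/4 = 73.5
  ebony-bodied normal-winged: 294 × 1/4 = 73.5
  ebony-bodied vestigial-winged: 294 × 1/4 = 73.5
Contribution of gray-bodied vestigial-winged: (36 − 73.5)² / 73.5 = 19.1327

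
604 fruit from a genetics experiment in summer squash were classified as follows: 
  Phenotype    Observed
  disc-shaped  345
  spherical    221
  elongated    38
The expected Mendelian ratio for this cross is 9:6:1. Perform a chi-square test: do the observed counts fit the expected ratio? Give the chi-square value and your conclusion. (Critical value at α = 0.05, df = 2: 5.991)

Under the 9:6:1 hypothesis (Σ ratio = 16, N = 604):
  disc-shaped: 604 × 9/16 = 339.75
  spherical: 604 × 6/16 = 226.5
  elongated: 604 × 1/16 = 37.75
χ² = Σ (O − E)² / E
  disc-shaped: (345 − 339.75)² / 339.75 = 0.0811
  spherical: (221 − 226.5)² / 226.5 = 0.1336
  elongated: (38 − 37.75)² / 37.75 = 0.0017
χ² = 0.0811 + 0.1336 + 0.0017 = 0.2164 ≈ 0.216
Degrees of freedom = 3 − 1 = 2; critical value at α = 0.05 is 5.991.
Since 0.216 < 5.991, we fail to reject the null hypothesis — the data are consistent with the 9:6:1 ratio.

0.216; consistent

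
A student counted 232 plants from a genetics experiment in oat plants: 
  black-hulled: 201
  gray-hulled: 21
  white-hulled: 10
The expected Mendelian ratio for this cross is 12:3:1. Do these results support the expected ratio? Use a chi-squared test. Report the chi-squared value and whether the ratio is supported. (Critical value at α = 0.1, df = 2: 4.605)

17.224; not consistent

Under the 12:3:1 hypothesis (Σ ratio = 16, N = 232):
  black-hulled: 232 × 12/16 = 174
  gray-hulled: 232 × 3/16 = 43.5
  white-hulled: 232 × 1/16 = 14.5
χ² = Σ (O − E)² / E
  black-hulled: (201 − 174)² / 174 = 4.1897
  gray-hulled: (21 − 43.5)² / 43.5 = 11.6379
  white-hulled: (10 − 14.5)² / 14.5 = 1.3966
χ² = 4.1897 + 11.6379 + 1.3966 = 17.2242 ≈ 17.224
Degrees of freedom = 3 − 1 = 2; critical value at α = 0.1 is 4.605.
Since 17.224 > 4.605, we reject the null hypothesis — the data do not fit the 12:3:1 ratio.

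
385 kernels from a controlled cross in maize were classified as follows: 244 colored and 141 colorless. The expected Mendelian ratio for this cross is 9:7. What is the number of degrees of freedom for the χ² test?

1

A goodness-of-fit test with 2 phenotype classes has df = 2 − 1 = 1.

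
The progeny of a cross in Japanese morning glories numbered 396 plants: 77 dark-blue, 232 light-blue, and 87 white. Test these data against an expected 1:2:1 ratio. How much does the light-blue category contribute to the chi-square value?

Total ratio parts = 4. Expected numbers out of 396:
  dark-blue: 396 × 1/4 = 99
  light-blue: 396 × 2/4 = 198
  white: 396 × 1/4 = 99
Contribution of light-blue: (232 − 198)² / 198 = 5.8384

5.838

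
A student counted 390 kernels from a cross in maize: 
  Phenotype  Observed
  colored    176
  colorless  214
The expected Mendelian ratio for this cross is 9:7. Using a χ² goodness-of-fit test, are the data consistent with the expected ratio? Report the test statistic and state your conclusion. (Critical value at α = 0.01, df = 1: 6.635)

19.603; not consistent

Expected counts for N = 390 under a 9:7 ratio (total parts = 16):
  colored: 390 × 9/16 = 219.375
  colorless: 390 × 7/16 = 170.625
χ² = Σ (O − E)² / E
  colored: (176 − 219.375)² / 219.375 = 8.5761
  colorless: (214 − 170.625)² / 170.625 = 11.0265
χ² = 8.5761 + 11.0265 = 19.6026 ≈ 19.603
Degrees of freedom = 2 − 1 = 1; critical value at α = 0.01 is 6.635.
Since 19.603 > 6.635, we reject the null hypothesis — the data do not fit the 9:7 ratio.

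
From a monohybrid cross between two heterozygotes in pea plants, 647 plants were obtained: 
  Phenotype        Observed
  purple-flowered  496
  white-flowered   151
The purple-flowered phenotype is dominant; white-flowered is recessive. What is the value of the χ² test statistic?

0.953

For a monohybrid cross between heterozygotes with complete dominance, the expected phenotypic ratio is 3:1.
Expected counts for N = 647 under a 3:1 ratio (total parts = 4):
  purple-flowered: 647 × 3/4 = 485.25
  white-flowered: 647 × 1/4 = 161.75
χ² = Σ (O − E)² / E
  purple-flowered: (496 − 485.25)² / 485.25 = 0.2382
  white-flowered: (151 − 161.75)² / 161.75 = 0.7145
χ² = 0.2382 + 0.7145 = 0.9527 ≈ 0.953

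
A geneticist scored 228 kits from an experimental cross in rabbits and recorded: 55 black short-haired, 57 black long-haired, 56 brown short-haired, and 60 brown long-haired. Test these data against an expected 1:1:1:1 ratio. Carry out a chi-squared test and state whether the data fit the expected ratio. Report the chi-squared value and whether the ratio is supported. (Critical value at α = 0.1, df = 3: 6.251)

Expected counts for N = 228 under a 1:1:1:1 ratio (total parts = 4):
  black short-haired: 228 × 1/4 = 57
  black long-haired: 228 × 1/4 = 57
  brown short-haired: 228 × 1/4 = 57
  brown long-haired: 228 × 1/4 = 57
χ² = Σ (O − E)² / E
  black short-haired: (55 − 57)² / 57 = 0.0702
  black long-haired: (57 − 57)² / 57 = 0.0000
  brown short-haired: (56 − 57)² / 57 = 0.0175
  brown long-haired: (60 − 57)² / 57 = 0.1579
χ² = 0.0702 + 0.0000 + 0.0175 + 0.1579 = 0.2456 ≈ 0.246
Degrees of freedom = 4 − 1 = 3; critical value at α = 0.1 is 6.251.
Since 0.246 < 6.251, we fail to reject the null hypothesis — the data are consistent with the 1:1:1:1 ratio.

0.246; consistent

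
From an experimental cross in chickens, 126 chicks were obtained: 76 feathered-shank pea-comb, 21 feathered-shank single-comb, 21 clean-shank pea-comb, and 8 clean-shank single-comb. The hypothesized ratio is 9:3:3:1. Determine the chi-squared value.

The 9:3:3:1 ratio has 16 parts, so with N = 126 the expected counts are:
  feathered-shank pea-comb: 126 × 9/16 = 70.875
  feathered-shank single-comb: 126 × 3/16 = 23.625
  clean-shank pea-comb: 126 × 3/16 = 23.625
  clean-shank single-comb: 126 × 1/16 = 7.875
χ² = Σ (O − E)² / E
  feathered-shank pea-comb: (76 − 70.875)² / 70.875 = 0.3706
  feathered-shank single-comb: (21 − 23.625)² / 23.625 = 0.2917
  clean-shank pea-comb: (21 − 23.625)² / 23.625 = 0.2917
  clean-shank single-comb: (8 − 7.875)² / 7.875 = 0.0020
χ² = 0.3706 + 0.2917 + 0.2917 + 0.0020 = 0.956

0.956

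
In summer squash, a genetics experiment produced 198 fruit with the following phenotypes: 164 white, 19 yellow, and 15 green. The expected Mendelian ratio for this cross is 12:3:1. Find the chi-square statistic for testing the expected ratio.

11.024

Total ratio parts = 16. Expected numbers out of 198:
  white: 198 × 12/16 = 148.5
  yellow: 198 × 3/16 = 37.125
  green: 198 × 1/16 = 12.375
χ² = Σ (O − E)² / E
  white: (164 − 148.5)² / 148.5 = 1.6178
  yellow: (19 − 37.125)² / 37.125 = 8.8489
  green: (15 − 12.375)² / 12.375 = 0.5568
χ² = 1.6178 + 8.8489 + 0.5568 = 11.0235 ≈ 11.024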